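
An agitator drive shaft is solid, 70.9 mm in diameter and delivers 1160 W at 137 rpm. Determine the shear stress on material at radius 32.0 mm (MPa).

1.04 MPa

ω = 2π·137/60 = 14.35 rad/s, so T = P/ω = 1160 / 14.35 = 80.86 N·m.
J = πd⁴/32 = π(0.0709)⁴/32 = 2.481×10^-6 m⁴.
Shear stress varies linearly with radius: τ = T·r/J = 80.86 × 0.0320 / 2.481×10^-6 = 1.043×10^6 Pa.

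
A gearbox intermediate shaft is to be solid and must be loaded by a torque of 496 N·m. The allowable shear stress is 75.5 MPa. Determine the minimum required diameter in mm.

32.2 mm

For a solid shaft τ_max = 16T/(πd³), so d = (16T/(π τ_allow))^(1/3) = (16·496.0/(π·7.55×10^7))^(1/3) = 0.03222 m.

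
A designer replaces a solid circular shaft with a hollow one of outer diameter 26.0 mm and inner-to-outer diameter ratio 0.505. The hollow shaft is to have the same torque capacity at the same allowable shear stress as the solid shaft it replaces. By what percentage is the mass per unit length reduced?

22.1 %

Equal τ_max and T ⇒ the solid shaft needs d_s³ = d_o³(1−k⁴), so d_s = 26.0·(1−0.505⁴)^(1/3) = 25.42 mm.
Area ratio A_h/A_s = d_o²(1−k²)/d_s² = (1−k²)/(1−k⁴)^(2/3) = 0.7791.
Mass saving = 1 − 0.7791 = 22.1 %.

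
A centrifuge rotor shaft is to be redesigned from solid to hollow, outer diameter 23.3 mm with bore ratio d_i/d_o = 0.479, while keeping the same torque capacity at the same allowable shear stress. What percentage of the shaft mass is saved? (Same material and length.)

20.1 %

Equal τ_max and T ⇒ the solid shaft needs d_s³ = d_o³(1−k⁴), so d_s = 23.3·(1−0.479⁴)^(1/3) = 22.88 mm.
Area ratio A_h/A_s = d_o²(1−k²)/d_s² = (1−k²)/(1−k⁴)^(2/3) = 0.7988.
Mass saving = 1 − 0.7988 = 20.1 %.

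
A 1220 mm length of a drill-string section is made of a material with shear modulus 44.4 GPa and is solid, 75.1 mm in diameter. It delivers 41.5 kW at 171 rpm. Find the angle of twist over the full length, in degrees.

ω = 2π·171/60 = 17.91 rad/s, so T = P/ω = 41.5×10³ / 17.91 = 2318 N·m.
J = πd⁴/32 = π(0.0751)⁴/32 = 3.123×10^-6 m⁴.
θ = T·L/(G·J) = 2318 × 1.22 / (44.4×10⁹ × 3.123×10^-6) = 0.02039 rad.

1.17°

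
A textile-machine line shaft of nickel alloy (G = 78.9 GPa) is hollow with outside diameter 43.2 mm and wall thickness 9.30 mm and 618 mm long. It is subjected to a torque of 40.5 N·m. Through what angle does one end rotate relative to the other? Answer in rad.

J = π(d_o⁴ − d_i⁴)/32 = π(0.0432⁴ − 0.0246⁴)/32 = 3.060×10^-7 m⁴.
θ = T·L/(G·J) = 40.50 × 0.618 / (78.9×10⁹ × 3.060×10^-7) = 1.037×10^-3 rad.

0.00104 rad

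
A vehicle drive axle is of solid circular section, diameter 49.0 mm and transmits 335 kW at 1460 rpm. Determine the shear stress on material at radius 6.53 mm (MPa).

ω = 2π·1460/60 = 152.9 rad/s, so T = P/ω = 335×10³ / 152.9 = 2191 N·m.
J = πd⁴/32 = π(0.0490)⁴/32 = 5.660×10^-7 m⁴.
Shear stress varies linearly with radius: τ = T·r/J = 2191 × 0.00653 / 5.660×10^-7 = 2.528×10^7 Pa.

25.3 MPa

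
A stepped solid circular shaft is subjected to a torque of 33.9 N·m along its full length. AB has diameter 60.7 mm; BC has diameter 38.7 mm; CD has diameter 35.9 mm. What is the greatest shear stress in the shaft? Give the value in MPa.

3.73 MPa

Under the same torque, τ_max = 16T/(πd³) is largest where d is smallest — segment CD (d = 35.9 mm).
τ_max = 16·33.90/(π·(0.0359)³) = 3.732×10^6 Pa.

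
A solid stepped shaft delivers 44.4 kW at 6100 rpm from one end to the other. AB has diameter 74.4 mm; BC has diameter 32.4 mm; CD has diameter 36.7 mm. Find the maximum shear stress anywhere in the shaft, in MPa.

ω = 2π·6100/60 = 638.8 rad/s, so T = P/ω = 44.4×10³ / 638.8 = 69.51 N·m.
Under the same torque, τ_max = 16T/(πd³) is largest where d is smallest — segment BC (d = 32.4 mm).
τ_max = 16·69.51/(π·(0.0324)³) = 1.041×10^7 Pa.

10.4 MPa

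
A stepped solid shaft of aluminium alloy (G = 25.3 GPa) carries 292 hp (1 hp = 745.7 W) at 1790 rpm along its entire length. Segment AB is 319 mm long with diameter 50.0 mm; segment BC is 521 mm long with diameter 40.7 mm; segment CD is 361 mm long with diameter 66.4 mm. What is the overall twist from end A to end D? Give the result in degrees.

6.95°

ω = 2π·1790/60 = 187.4 rad/s, so T = P/ω = 292×745.7 / 187.4 = 1162 N·m.
J_AB = π(0.0500)⁴/32 = 6.14×10^-7 m⁴; J_BC = π(0.0407)⁴/32 = 2.69×10^-7 m⁴; J_CD = π(0.0664)⁴/32 = 1.91×10^-6 m⁴.
θ = (T/G)·Σ L_i/J_i = (1162/25.3×10⁹)·(0.319/6.14×10^-7 + 0.521/2.69×10^-7 + 0.361/1.91×10^-6) = 0.1214 rad.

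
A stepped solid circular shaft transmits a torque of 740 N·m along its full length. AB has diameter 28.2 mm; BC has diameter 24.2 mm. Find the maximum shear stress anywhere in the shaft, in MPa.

Under the same torque, τ_max = 16T/(πd³) is largest where d is smallest — segment BC (d = 24.2 mm).
τ_max = 16·740.0/(π·(0.0242)³) = 2.659×10^8 Pa.

266 MPa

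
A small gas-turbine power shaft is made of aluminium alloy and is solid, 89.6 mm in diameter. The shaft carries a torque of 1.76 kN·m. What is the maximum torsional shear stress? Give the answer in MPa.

J = πd⁴/32 = π(0.0896)⁴/32 = 6.327×10^-6 m⁴.
τ_max = T·r/J = 1760 × 0.0448 / 6.327×10^-6 = 1.246×10^7 Pa.

12.5 MPa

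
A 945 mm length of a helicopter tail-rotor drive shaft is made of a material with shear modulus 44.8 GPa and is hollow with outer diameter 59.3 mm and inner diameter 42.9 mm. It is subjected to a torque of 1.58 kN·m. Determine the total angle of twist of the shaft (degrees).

2.17°

J = π(d_o⁴ − d_i⁴)/32 = π(0.0593⁴ − 0.0429⁴)/32 = 8.815×10^-7 m⁴.
θ = T·L/(G·J) = 1580 × 0.945 / (44.8×10⁹ × 8.815×10^-7) = 0.03781 rad.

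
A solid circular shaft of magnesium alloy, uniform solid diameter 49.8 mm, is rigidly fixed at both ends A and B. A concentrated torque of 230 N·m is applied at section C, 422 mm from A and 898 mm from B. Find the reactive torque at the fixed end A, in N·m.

156 N·m

With uniform GJ and both ends fixed, compatibility θ_AC = θ_CB gives T_A·a = T_B·b, together with T_A + T_B = T₀.
T_A = T₀·b/(a+b) = 230.0·898/1320 = 156.5 N·m; T_B = 73.53 N·m.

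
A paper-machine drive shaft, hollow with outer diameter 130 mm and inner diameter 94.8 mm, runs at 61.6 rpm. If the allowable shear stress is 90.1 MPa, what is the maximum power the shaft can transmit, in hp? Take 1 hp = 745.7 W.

241 hp

J = π(d_o⁴ − d_i⁴)/32 = π(0.130⁴ − 0.0948⁴)/32 = 2.011×10^-5 m⁴.
T_max = τ_allow·J/r = 9.01×10^7 × 2.011×10^-5 / 0.0650 = 27880 N·m.
ω = 2π·61.6/60 = 6.451 rad/s, so P_max = T_max·ω = 1.798×10^5 W.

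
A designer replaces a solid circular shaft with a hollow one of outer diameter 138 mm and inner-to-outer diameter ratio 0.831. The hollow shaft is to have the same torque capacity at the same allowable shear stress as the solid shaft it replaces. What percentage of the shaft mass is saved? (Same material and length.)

52.3 %

Equal τ_max and T ⇒ the solid shaft needs d_s³ = d_o³(1−k⁴), so d_s = 138·(1−0.831⁴)^(1/3) = 111.2 mm.
Area ratio A_h/A_s = d_o²(1−k²)/d_s² = (1−k²)/(1−k⁴)^(2/3) = 0.4766.
Mass saving = 1 − 0.4766 = 52.3 %.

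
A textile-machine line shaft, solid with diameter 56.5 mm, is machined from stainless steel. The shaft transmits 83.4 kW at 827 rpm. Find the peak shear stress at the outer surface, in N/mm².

ω = 2π·827/60 = 86.60 rad/s, so T = P/ω = 83.4×10³ / 86.60 = 963.0 N·m.
J = πd⁴/32 = π(0.0565)⁴/32 = 1.000×10^-6 m⁴.
τ_max = T·r/J = 963.0 × 0.0283 / 1.000×10^-6 = 2.719×10^7 Pa.

27.2 N/mm²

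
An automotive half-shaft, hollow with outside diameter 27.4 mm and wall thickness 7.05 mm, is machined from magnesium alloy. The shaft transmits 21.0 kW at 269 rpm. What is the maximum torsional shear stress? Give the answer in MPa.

ω = 2π·269/60 = 28.17 rad/s, so T = P/ω = 21.0×10³ / 28.17 = 745.5 N·m.
J = π(d_o⁴ − d_i⁴)/32 = π(0.0274⁴ − 0.0133⁴)/32 = 5.226×10^-8 m⁴.
τ_max = T·r/J = 745.5 × 0.0137 / 5.226×10^-8 = 1.954×10^8 Pa.

195 MPa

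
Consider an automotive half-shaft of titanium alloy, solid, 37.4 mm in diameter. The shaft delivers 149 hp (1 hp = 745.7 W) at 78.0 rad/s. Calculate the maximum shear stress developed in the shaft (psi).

ω = 78.0 rad/s, so T = P/ω = 149×745.7 / 78.00 = 1424 N·m.
J = πd⁴/32 = π(0.0374)⁴/32 = 1.921×10^-7 m⁴.
τ_max = T·r/J = 1424 × 0.0187 / 1.921×10^-7 = 1.387×10^8 Pa.

20100 psi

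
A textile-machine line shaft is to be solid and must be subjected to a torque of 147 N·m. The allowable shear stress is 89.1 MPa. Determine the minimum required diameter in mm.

For a solid shaft τ_max = 16T/(πd³), so d = (16T/(π τ_allow))^(1/3) = (16·147.0/(π·8.91×10^7))^(1/3) = 0.02033 m.

20.3 mm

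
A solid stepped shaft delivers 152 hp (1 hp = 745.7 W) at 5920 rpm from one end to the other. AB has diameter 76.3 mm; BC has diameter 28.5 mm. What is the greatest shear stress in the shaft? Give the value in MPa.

ω = 2π·5920/60 = 619.9 rad/s, so T = P/ω = 152×745.7 / 619.9 = 182.8 N·m.
Under the same torque, τ_max = 16T/(πd³) is largest where d is smallest — segment BC (d = 28.5 mm).
τ_max = 16·182.8/(π·(0.0285)³) = 4.022×10^7 Pa.

40.2 MPa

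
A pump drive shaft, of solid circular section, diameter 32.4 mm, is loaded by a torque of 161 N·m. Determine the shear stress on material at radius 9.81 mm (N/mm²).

14.6 N/mm²

J = πd⁴/32 = π(0.0324)⁴/32 = 1.082×10^-7 m⁴.
Shear stress varies linearly with radius: τ = T·r/J = 161.0 × 0.00981 / 1.082×10^-7 = 1.460×10^7 Pa.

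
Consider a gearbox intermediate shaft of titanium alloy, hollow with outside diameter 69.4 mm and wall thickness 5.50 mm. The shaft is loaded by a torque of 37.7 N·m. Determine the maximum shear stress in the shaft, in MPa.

1.15 MPa

J = π(d_o⁴ − d_i⁴)/32 = π(0.0694⁴ − 0.0584⁴)/32 = 1.135×10^-6 m⁴.
τ_max = T·r/J = 37.70 × 0.0347 / 1.135×10^-6 = 1.152×10^6 Pa.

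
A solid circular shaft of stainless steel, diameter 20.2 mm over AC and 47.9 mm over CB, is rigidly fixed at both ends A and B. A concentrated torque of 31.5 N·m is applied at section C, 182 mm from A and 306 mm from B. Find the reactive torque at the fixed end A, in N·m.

Compatibility: T_A·a/J_AC = T_B·b/J_CB with T_A + T_B = T₀.
J_AC = 1.63×10^-8 m⁴, J_CB = 5.17×10^-7 m⁴, so T_A = T₀·(J_AC/a)/((J_AC/a)+(J_CB/b)) = 1.590 N·m, T_B = 29.91 N·m.

1.59 N·m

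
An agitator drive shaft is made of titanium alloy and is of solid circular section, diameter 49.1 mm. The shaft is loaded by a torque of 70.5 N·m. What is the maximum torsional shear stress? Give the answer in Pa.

J = πd⁴/32 = π(0.0491)⁴/32 = 5.706×10^-7 m⁴.
τ_max = T·r/J = 70.50 × 0.0246 / 5.706×10^-7 = 3.033×10^6 Pa.

3.03e6 Pa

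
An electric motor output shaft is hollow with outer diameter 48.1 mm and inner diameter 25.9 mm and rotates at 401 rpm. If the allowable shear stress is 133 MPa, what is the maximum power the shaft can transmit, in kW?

J = π(d_o⁴ − d_i⁴)/32 = π(0.0481⁴ − 0.0259⁴)/32 = 4.813×10^-7 m⁴.
T_max = τ_allow·J/r = 1.33×10^8 × 4.813×10^-7 / 0.0241 = 2662 N·m.
ω = 2π·401/60 = 41.99 rad/s, so P_max = T_max·ω = 1.118×10^5 W.

112 kW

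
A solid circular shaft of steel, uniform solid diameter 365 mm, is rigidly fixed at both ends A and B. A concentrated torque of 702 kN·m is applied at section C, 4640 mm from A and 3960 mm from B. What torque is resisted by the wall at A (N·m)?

With uniform GJ and both ends fixed, compatibility θ_AC = θ_CB gives T_A·a = T_B·b, together with T_A + T_B = T₀.
T_A = T₀·b/(a+b) = 702000·3960/8600 = 323200 N·m; T_B = 378800 N·m.

323000 N·m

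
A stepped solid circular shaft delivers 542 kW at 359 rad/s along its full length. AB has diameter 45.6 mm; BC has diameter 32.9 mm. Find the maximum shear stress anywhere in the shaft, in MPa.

ω = 359 rad/s, so T = P/ω = 542×10³ / 359.0 = 1510 N·m.
Under the same torque, τ_max = 16T/(πd³) is largest where d is smallest — segment BC (d = 32.9 mm).
τ_max = 16·1510/(π·(0.0329)³) = 2.159×10^8 Pa.

216 MPa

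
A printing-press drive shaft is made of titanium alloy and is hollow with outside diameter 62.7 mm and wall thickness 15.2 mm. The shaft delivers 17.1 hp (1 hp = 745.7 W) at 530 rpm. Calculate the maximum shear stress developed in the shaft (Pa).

ω = 2π·530/60 = 55.50 rad/s, so T = P/ω = 17.1×745.7 / 55.50 = 229.8 N·m.
J = π(d_o⁴ − d_i⁴)/32 = π(0.0627⁴ − 0.0323⁴)/32 = 1.410×10^-6 m⁴.
τ_max = T·r/J = 229.8 × 0.0314 / 1.410×10^-6 = 5.107×10^6 Pa.

5.11e6 Pa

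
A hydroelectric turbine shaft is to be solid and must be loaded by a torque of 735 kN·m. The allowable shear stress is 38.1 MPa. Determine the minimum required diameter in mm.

461 mm

For a solid shaft τ_max = 16T/(πd³), so d = (16T/(π τ_allow))^(1/3) = (16·735000/(π·3.81×10^7))^(1/3) = 0.4614 m.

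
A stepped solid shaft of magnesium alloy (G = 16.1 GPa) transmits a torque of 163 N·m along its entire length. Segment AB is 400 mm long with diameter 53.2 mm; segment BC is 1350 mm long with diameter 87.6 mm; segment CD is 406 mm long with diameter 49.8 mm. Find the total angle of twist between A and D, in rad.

0.0143 rad

J_AB = π(0.0532)⁴/32 = 7.86×10^-7 m⁴; J_BC = π(0.0876)⁴/32 = 5.78×10^-6 m⁴; J_CD = π(0.0498)⁴/32 = 6.04×10^-7 m⁴.
θ = (T/G)·Σ L_i/J_i = (163.0/16.1×10⁹)·(0.400/7.86×10^-7 + 1.35/5.78×10^-6 + 0.406/6.04×10^-7) = 0.01432 rad.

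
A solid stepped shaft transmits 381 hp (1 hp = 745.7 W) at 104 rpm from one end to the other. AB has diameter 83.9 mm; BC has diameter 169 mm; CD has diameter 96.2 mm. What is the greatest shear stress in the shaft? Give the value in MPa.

ω = 2π·104/60 = 10.89 rad/s, so T = P/ω = 381×745.7 / 10.89 = 26090 N·m.
Under the same torque, τ_max = 16T/(πd³) is largest where d is smallest — segment AB (d = 83.9 mm).
τ_max = 16·26090/(π·(0.0839)³) = 2.250×10^8 Pa.

225 MPa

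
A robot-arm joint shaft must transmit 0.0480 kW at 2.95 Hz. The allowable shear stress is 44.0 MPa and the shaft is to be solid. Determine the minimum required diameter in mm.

6.69 mm

ω = 2π·2.95 = 18.54 rad/s, so T = P/ω = 0.0480×10³ / 18.54 = 2.590 N·m.
For a solid shaft τ_max = 16T/(πd³), so d = (16T/(π τ_allow))^(1/3) = (16·2.590/(π·4.40×10^7))^(1/3) = 0.006692 m.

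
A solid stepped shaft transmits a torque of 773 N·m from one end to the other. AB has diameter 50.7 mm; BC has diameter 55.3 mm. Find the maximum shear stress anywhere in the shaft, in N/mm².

30.2 N/mm²

Under the same torque, τ_max = 16T/(πd³) is largest where d is smallest — segment AB (d = 50.7 mm).
τ_max = 16·773.0/(π·(0.0507)³) = 3.021×10^7 Pa.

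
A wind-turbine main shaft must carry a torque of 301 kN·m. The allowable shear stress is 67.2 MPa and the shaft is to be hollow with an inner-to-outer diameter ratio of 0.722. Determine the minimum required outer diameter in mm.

315 mm

For a hollow shaft with d_i/d_o = 0.722: τ_max = 16T/(π d_o³ (1−k⁴)), so d_o = [16T/(π τ_allow (1−k⁴))]^(1/3) = [16·301000/(π·6.72×10^7·0.7283)]^(1/3) = 0.3152 m.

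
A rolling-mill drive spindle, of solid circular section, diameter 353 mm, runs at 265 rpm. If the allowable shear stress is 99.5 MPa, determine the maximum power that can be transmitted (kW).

23800 kW

J = πd⁴/32 = π(0.353)⁴/32 = 1.524×10^-3 m⁴.
T_max = τ_allow·J/r = 9.95×10^7 × 1.524×10^-3 / 0.176 = 859400 N·m.
ω = 2π·265/60 = 27.75 rad/s, so P_max = T_max·ω = 2.385×10^7 W.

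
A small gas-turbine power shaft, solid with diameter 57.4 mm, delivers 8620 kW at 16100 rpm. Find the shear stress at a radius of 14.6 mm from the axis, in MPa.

ω = 2π·16100/60 = 1686 rad/s, so T = P/ω = 8620×10³ / 1686 = 5113 N·m.
J = πd⁴/32 = π(0.0574)⁴/32 = 1.066×10^-6 m⁴.
Shear stress varies linearly with radius: τ = T·r/J = 5113 × 0.0146 / 1.066×10^-6 = 7.004×10^7 Pa.

70.0 MPa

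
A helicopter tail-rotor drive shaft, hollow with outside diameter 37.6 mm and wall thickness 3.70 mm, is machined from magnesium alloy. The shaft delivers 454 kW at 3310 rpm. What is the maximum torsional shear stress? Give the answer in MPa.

215 MPa

ω = 2π·3310/60 = 346.6 rad/s, so T = P/ω = 454×10³ / 346.6 = 1310 N·m.
J = π(d_o⁴ − d_i⁴)/32 = π(0.0376⁴ − 0.0302⁴)/32 = 1.146×10^-7 m⁴.
τ_max = T·r/J = 1310 × 0.0188 / 1.146×10^-7 = 2.149×10^8 Pa.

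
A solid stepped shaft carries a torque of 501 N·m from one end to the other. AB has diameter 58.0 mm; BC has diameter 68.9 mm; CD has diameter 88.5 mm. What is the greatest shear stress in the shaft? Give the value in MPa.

Under the same torque, τ_max = 16T/(πd³) is largest where d is smallest — segment AB (d = 58.0 mm).
τ_max = 16·501.0/(π·(0.0580)³) = 1.308×10^7 Pa.

13.1 MPa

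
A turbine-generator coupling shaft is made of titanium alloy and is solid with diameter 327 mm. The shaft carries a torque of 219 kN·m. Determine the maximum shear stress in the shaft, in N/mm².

J = πd⁴/32 = π(0.327)⁴/32 = 1.123×10^-3 m⁴.
τ_max = T·r/J = 219000 × 0.164 / 1.123×10^-3 = 3.190×10^7 Pa.

31.9 N/mm²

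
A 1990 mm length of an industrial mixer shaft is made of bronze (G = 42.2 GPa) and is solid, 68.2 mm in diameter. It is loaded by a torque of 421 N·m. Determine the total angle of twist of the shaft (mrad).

J = πd⁴/32 = π(0.0682)⁴/32 = 2.124×10^-6 m⁴.
θ = T·L/(G·J) = 421.0 × 1.99 / (42.2×10⁹ × 2.124×10^-6) = 9.347×10^-3 rad.

9.35 mrad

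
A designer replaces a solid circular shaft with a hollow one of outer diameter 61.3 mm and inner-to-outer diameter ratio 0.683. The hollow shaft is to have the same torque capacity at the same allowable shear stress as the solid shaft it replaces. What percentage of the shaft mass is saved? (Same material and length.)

37.2 %

Equal τ_max and T ⇒ the solid shaft needs d_s³ = d_o³(1−k⁴), so d_s = 61.3·(1−0.683⁴)^(1/3) = 56.49 mm.
Area ratio A_h/A_s = d_o²(1−k²)/d_s² = (1−k²)/(1−k⁴)^(2/3) = 0.6283.
Mass saving = 1 − 0.6283 = 37.2 %.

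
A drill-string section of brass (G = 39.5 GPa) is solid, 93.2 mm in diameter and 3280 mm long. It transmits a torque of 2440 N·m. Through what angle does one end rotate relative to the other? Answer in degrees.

1.57°

J = πd⁴/32 = π(0.0932)⁴/32 = 7.407×10^-6 m⁴.
θ = T·L/(G·J) = 2440 × 3.28 / (39.5×10⁹ × 7.407×10^-6) = 0.02735 rad.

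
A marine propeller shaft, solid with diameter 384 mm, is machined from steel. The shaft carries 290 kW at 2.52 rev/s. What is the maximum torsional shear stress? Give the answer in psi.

239 psi

ω = 2π·2.52 = 15.83 rad/s, so T = P/ω = 290×10³ / 15.83 = 18320 N·m.
J = πd⁴/32 = π(0.384)⁴/32 = 2.135×10^-3 m⁴.
τ_max = T·r/J = 18320 × 0.192 / 2.135×10^-3 = 1.647×10^6 Pa.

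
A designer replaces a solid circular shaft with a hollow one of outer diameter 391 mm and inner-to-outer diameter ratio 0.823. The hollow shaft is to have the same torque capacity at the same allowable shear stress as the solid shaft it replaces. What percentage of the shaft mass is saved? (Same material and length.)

Equal τ_max and T ⇒ the solid shaft needs d_s³ = d_o³(1−k⁴), so d_s = 391·(1−0.823⁴)^(1/3) = 318.6 mm.
Area ratio A_h/A_s = d_o²(1−k²)/d_s² = (1−k²)/(1−k⁴)^(2/3) = 0.4859.
Mass saving = 1 − 0.4859 = 51.4 %.

51.4 %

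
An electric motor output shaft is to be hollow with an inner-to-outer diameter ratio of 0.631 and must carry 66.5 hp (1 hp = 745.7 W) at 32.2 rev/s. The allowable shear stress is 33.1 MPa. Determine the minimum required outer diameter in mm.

ω = 2π·32.2 = 202.3 rad/s, so T = P/ω = 66.5×745.7 / 202.3 = 245.1 N·m.
For a hollow shaft with d_i/d_o = 0.631: τ_max = 16T/(π d_o³ (1−k⁴)), so d_o = [16T/(π τ_allow (1−k⁴))]^(1/3) = [16·245.1/(π·3.31×10^7·0.8415)]^(1/3) = 0.03552 m.

35.5 mm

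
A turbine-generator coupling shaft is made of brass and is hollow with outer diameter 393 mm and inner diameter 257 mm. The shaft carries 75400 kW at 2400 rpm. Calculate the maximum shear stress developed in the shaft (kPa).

30800 kPa

ω = 2π·2400/60 = 251.3 rad/s, so T = P/ω = 75400×10³ / 251.3 = 300000 N·m.
J = π(d_o⁴ − d_i⁴)/32 = π(0.393⁴ − 0.257⁴)/32 = 1.914×10^-3 m⁴.
τ_max = T·r/J = 300000 × 0.197 / 1.914×10^-3 = 3.081×10^7 Pa.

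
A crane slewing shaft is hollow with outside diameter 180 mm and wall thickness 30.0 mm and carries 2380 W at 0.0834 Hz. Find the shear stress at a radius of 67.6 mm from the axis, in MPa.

3.71 MPa

ω = 2π·0.0834 = 0.5240 rad/s, so T = P/ω = 2380 / 0.5240 = 4542 N·m.
J = π(d_o⁴ − d_i⁴)/32 = π(0.180⁴ − 0.120⁴)/32 = 8.270×10^-5 m⁴.
Shear stress varies linearly with radius: τ = T·r/J = 4542 × 0.0676 / 8.270×10^-5 = 3.712×10^6 Pa.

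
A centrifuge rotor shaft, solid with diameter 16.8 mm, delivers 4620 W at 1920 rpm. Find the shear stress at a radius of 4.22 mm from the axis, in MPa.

12.4 MPa

ω = 2π·1920/60 = 201.1 rad/s, so T = P/ω = 4620 / 201.1 = 22.98 N·m.
J = πd⁴/32 = π(0.0168)⁴/32 = 7.821×10^-9 m⁴.
Shear stress varies linearly with radius: τ = T·r/J = 22.98 × 0.00422 / 7.821×10^-9 = 1.240×10^7 Pa.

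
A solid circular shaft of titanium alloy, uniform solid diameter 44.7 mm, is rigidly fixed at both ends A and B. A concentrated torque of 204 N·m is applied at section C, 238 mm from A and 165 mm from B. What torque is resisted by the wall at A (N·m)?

With uniform GJ and both ends fixed, compatibility θ_AC = θ_CB gives T_A·a = T_B·b, together with T_A + T_B = T₀.
T_A = T₀·b/(a+b) = 204.0·165/403.0 = 83.52 N·m; T_B = 120.5 N·m.

83.5 N·m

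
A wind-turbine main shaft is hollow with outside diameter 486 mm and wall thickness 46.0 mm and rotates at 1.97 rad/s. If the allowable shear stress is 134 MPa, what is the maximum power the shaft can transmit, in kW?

3380 kW

J = π(d_o⁴ − d_i⁴)/32 = π(0.486⁴ − 0.394⁴)/32 = 3.111×10^-3 m⁴.
T_max = τ_allow·J/r = 1.34×10^8 × 3.111×10^-3 / 0.243 = 1.716e6 N·m.
ω = 1.97 rad/s, so P_max = T_max·ω = 3.380×10^6 W.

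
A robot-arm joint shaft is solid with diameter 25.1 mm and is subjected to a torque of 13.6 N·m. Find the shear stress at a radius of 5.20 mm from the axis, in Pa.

1.81e6 Pa

J = πd⁴/32 = π(0.0251)⁴/32 = 3.897×10^-8 m⁴.
Shear stress varies linearly with radius: τ = T·r/J = 13.60 × 0.00520 / 3.897×10^-8 = 1.815×10^6 Pa.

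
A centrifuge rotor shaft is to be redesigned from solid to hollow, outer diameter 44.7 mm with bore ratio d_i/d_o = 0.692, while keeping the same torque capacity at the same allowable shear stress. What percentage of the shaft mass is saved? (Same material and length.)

38.0 %

Equal τ_max and T ⇒ the solid shaft needs d_s³ = d_o³(1−k⁴), so d_s = 44.7·(1−0.692⁴)^(1/3) = 40.98 mm.
Area ratio A_h/A_s = d_o²(1−k²)/d_s² = (1−k²)/(1−k⁴)^(2/3) = 0.6200.
Mass saving = 1 − 0.6200 = 38.0 %.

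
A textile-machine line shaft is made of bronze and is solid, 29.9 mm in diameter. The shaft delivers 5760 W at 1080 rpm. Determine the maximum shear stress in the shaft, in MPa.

9.70 MPa

ω = 2π·1080/60 = 113.1 rad/s, so T = P/ω = 5760 / 113.1 = 50.93 N·m.
J = πd⁴/32 = π(0.0299)⁴/32 = 7.847×10^-8 m⁴.
τ_max = T·r/J = 50.93 × 0.0149 / 7.847×10^-8 = 9.703×10^6 Pa.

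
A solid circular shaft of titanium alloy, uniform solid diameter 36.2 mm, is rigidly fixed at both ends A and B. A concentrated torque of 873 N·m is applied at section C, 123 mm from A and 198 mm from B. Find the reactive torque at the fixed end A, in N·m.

With uniform GJ and both ends fixed, compatibility θ_AC = θ_CB gives T_A·a = T_B·b, together with T_A + T_B = T₀.
T_A = T₀·b/(a+b) = 873.0·198/321.0 = 538.5 N·m; T_B = 334.5 N·m.

538 N·m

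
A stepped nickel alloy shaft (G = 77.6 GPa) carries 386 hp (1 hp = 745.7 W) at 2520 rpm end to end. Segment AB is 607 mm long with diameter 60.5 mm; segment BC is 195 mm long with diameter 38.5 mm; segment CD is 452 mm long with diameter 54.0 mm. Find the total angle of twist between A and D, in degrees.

1.54°

ω = 2π·2520/60 = 263.9 rad/s, so T = P/ω = 386×745.7 / 263.9 = 1091 N·m.
J_AB = π(0.0605)⁴/32 = 1.32×10^-6 m⁴; J_BC = π(0.0385)⁴/32 = 2.16×10^-7 m⁴; J_CD = π(0.0540)⁴/32 = 8.35×10^-7 m⁴.
θ = (T/G)·Σ L_i/J_i = (1091/77.6×10⁹)·(0.607/1.32×10^-6 + 0.195/2.16×10^-7 + 0.452/8.35×10^-7) = 0.02680 rad.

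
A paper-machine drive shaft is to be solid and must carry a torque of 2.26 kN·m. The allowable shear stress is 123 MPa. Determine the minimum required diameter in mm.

45.4 mm

For a solid shaft τ_max = 16T/(πd³), so d = (16T/(π τ_allow))^(1/3) = (16·2260/(π·1.23×10^8))^(1/3) = 0.04540 m.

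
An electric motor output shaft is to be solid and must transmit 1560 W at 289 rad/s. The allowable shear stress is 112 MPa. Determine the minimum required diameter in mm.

ω = 289 rad/s, so T = P/ω = 1560 / 289.0 = 5.398 N·m.
For a solid shaft τ_max = 16T/(πd³), so d = (16T/(π τ_allow))^(1/3) = (16·5.398/(π·1.12×10^8))^(1/3) = 0.006261 m.

6.26 mm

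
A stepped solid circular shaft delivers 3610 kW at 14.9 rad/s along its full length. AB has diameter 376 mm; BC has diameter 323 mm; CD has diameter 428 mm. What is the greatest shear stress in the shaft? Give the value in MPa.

36.6 MPa

ω = 14.9 rad/s, so T = P/ω = 3610×10³ / 14.90 = 242300 N·m.
Under the same torque, τ_max = 16T/(πd³) is largest where d is smallest — segment BC (d = 323 mm).
τ_max = 16·242300/(π·(0.323)³) = 3.662×10^7 Pa.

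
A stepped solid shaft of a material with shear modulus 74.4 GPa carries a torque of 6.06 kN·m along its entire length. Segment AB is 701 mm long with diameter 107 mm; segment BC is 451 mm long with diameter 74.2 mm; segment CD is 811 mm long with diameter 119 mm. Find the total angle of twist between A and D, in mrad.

20.1 mrad

J_AB = π(0.107)⁴/32 = 1.29×10^-5 m⁴; J_BC = π(0.0742)⁴/32 = 2.98×10^-6 m⁴; J_CD = π(0.119)⁴/32 = 1.97×10^-5 m⁴.
θ = (T/G)·Σ L_i/J_i = (6060/74.4×10⁹)·(0.701/1.29×10^-5 + 0.451/2.98×10^-6 + 0.811/1.97×10^-5) = 0.02014 rad.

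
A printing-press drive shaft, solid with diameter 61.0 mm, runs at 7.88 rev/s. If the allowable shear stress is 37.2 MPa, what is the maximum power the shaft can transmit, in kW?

82.1 kW

J = πd⁴/32 = π(0.0610)⁴/32 = 1.359×10^-6 m⁴.
T_max = τ_allow·J/r = 3.72×10^7 × 1.359×10^-6 / 0.0305 = 1658 N·m.
ω = 2π·7.88 = 49.51 rad/s, so P_max = T_max·ω = 8.209×10^4 W.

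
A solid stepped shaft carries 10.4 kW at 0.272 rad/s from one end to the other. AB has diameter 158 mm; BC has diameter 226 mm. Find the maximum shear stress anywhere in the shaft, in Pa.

4.94e7 Pa

ω = 0.272 rad/s, so T = P/ω = 10.4×10³ / 0.2720 = 38240 N·m.
Under the same torque, τ_max = 16T/(πd³) is largest where d is smallest — segment AB (d = 158 mm).
τ_max = 16·38240/(π·(0.158)³) = 4.937×10^7 Pa.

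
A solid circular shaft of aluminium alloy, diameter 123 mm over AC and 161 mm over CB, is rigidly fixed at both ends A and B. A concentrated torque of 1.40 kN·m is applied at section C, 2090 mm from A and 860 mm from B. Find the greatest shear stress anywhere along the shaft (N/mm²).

Compatibility: T_A·a/J_AC = T_B·b/J_CB with T_A + T_B = T₀.
J_AC = 2.25×10^-5 m⁴, J_CB = 6.60×10^-5 m⁴, so T_A = T₀·(J_AC/a)/((J_AC/a)+(J_CB/b)) = 172.1 N·m, T_B = 1228 N·m.
τ in each portion: τ_AC = 4.71×10^5 Pa, τ_CB = 1.50×10^6 Pa; maximum is in CB.
τ_max = T_CB·r/J = 1228·0.0805/6.60×10^-5 = 1.498×10^6 Pa.

1.50 N/mm²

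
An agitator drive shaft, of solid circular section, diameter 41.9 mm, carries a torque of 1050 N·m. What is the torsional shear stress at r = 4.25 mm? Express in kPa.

14700 kPa

J = πd⁴/32 = π(0.0419)⁴/32 = 3.026×10^-7 m⁴.
Shear stress varies linearly with radius: τ = T·r/J = 1050 × 0.00425 / 3.026×10^-7 = 1.475×10^7 Pa.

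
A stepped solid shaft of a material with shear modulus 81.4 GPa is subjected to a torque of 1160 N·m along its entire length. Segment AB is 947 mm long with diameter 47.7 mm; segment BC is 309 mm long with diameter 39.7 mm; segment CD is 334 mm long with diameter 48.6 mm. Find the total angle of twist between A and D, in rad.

0.0533 rad

J_AB = π(0.0477)⁴/32 = 5.08×10^-7 m⁴; J_BC = π(0.0397)⁴/32 = 2.44×10^-7 m⁴; J_CD = π(0.0486)⁴/32 = 5.48×10^-7 m⁴.
θ = (T/G)·Σ L_i/J_i = (1160/81.4×10⁹)·(0.947/5.08×10^-7 + 0.309/2.44×10^-7 + 0.334/5.48×10^-7) = 0.05330 rad.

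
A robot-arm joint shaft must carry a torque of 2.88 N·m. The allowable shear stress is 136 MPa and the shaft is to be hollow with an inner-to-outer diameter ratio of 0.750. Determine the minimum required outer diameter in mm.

For a hollow shaft with d_i/d_o = 0.750: τ_max = 16T/(π d_o³ (1−k⁴)), so d_o = [16T/(π τ_allow (1−k⁴))]^(1/3) = [16·2.880/(π·1.36×10^8·0.6836)]^(1/3) = 0.005404 m.

5.40 mm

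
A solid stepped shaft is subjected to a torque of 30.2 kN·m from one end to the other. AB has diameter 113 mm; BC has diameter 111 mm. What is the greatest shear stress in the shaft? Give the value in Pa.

Under the same torque, τ_max = 16T/(πd³) is largest where d is smallest — segment BC (d = 111 mm).
τ_max = 16·30200/(π·(0.111)³) = 1.125×10^8 Pa.

1.12e8 Pa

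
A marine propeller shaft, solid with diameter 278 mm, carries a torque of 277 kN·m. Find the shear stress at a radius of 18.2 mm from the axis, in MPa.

8.60 MPa

J = πd⁴/32 = π(0.278)⁴/32 = 5.864×10^-4 m⁴.
Shear stress varies linearly with radius: τ = T·r/J = 277000 × 0.0182 / 5.864×10^-4 = 8.597×10^6 Pa.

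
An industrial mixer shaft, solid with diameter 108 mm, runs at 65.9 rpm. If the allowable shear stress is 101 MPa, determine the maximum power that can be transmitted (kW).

J = πd⁴/32 = π(0.108)⁴/32 = 1.336×10^-5 m⁴.
T_max = τ_allow·J/r = 1.01×10^8 × 1.336×10^-5 / 0.0540 = 24980 N·m.
ω = 2π·65.9/60 = 6.901 rad/s, so P_max = T_max·ω = 1.724×10^5 W.

172 kW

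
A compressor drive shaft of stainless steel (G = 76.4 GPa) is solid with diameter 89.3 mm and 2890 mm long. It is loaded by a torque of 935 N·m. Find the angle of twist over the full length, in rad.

J = πd⁴/32 = π(0.0893)⁴/32 = 6.243×10^-6 m⁴.
θ = T·L/(G·J) = 935.0 × 2.89 / (76.4×10⁹ × 6.243×10^-6) = 5.665×10^-3 rad.

0.00567 rad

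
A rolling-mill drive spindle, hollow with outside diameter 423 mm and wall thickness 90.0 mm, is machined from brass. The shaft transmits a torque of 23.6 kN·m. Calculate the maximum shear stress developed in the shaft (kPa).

1780 kPa

J = π(d_o⁴ − d_i⁴)/32 = π(0.423⁴ − 0.243⁴)/32 = 2.801×10^-3 m⁴.
τ_max = T·r/J = 23600 × 0.211 / 2.801×10^-3 = 1.782×10^6 Pa.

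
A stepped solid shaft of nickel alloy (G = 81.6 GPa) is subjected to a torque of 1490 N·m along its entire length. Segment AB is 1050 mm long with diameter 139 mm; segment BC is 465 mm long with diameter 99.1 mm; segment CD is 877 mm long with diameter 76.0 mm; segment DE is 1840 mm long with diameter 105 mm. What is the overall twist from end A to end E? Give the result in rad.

J_AB = π(0.139)⁴/32 = 3.66×10^-5 m⁴; J_BC = π(0.0991)⁴/32 = 9.47×10^-6 m⁴; J_CD = π(0.0760)⁴/32 = 3.28×10^-6 m⁴; J_DE = π(0.105)⁴/32 = 1.19×10^-5 m⁴.
θ = (T/G)·Σ L_i/J_i = (1490/81.6×10⁹)·(1.05/3.66×10^-5 + 0.465/9.47×10^-6 + 0.877/3.28×10^-6 + 1.84/1.19×10^-5) = 9.125×10^-3 rad.

0.00912 rad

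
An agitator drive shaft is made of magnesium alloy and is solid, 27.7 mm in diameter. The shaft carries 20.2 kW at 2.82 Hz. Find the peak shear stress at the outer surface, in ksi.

ω = 2π·2.82 = 17.72 rad/s, so T = P/ω = 20.2×10³ / 17.72 = 1140 N·m.
J = πd⁴/32 = π(0.0277)⁴/32 = 5.780×10^-8 m⁴.
τ_max = T·r/J = 1140 × 0.0138 / 5.780×10^-8 = 2.732×10^8 Pa.

39.6 ksi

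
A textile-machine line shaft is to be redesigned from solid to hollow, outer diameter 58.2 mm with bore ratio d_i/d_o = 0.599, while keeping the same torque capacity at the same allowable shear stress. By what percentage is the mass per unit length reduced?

Equal τ_max and T ⇒ the solid shaft needs d_s³ = d_o³(1−k⁴), so d_s = 58.2·(1−0.599⁴)^(1/3) = 55.59 mm.
Area ratio A_h/A_s = d_o²(1−k²)/d_s² = (1−k²)/(1−k⁴)^(2/3) = 0.7029.
Mass saving = 1 − 0.7029 = 29.7 %.

29.7 %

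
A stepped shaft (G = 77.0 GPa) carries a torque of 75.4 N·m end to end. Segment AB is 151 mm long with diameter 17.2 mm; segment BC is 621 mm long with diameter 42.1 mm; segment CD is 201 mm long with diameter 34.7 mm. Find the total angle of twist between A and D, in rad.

0.0206 rad

J_AB = π(0.0172)⁴/32 = 8.59×10^-9 m⁴; J_BC = π(0.0421)⁴/32 = 3.08×10^-7 m⁴; J_CD = π(0.0347)⁴/32 = 1.42×10^-7 m⁴.
θ = (T/G)·Σ L_i/J_i = (75.40/77.0×10⁹)·(0.151/8.59×10^-9 + 0.621/3.08×10^-7 + 0.201/1.42×10^-7) = 0.02056 rad.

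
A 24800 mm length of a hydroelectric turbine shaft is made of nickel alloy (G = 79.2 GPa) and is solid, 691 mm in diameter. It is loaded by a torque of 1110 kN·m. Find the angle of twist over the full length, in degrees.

J = πd⁴/32 = π(0.691)⁴/32 = 0.02238 m⁴.
θ = T·L/(G·J) = 1.110e6 × 24.8 / (79.2×10⁹ × 0.02238) = 0.01553 rad.

0.890°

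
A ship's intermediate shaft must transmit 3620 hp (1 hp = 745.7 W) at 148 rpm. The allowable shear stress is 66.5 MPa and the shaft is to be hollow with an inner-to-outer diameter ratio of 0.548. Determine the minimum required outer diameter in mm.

245 mm

ω = 2π·148/60 = 15.50 rad/s, so T = P/ω = 3620×745.7 / 15.50 = 174200 N·m.
For a hollow shaft with d_i/d_o = 0.548: τ_max = 16T/(π d_o³ (1−k⁴)), so d_o = [16T/(π τ_allow (1−k⁴))]^(1/3) = [16·174200/(π·6.65×10^7·0.9098)]^(1/3) = 0.2448 m.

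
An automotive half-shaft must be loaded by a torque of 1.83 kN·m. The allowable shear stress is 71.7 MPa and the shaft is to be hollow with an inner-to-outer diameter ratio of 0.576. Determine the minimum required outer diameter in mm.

52.7 mm

For a hollow shaft with d_i/d_o = 0.576: τ_max = 16T/(π d_o³ (1−k⁴)), so d_o = [16T/(π τ_allow (1−k⁴))]^(1/3) = [16·1830/(π·7.17×10^7·0.8899)]^(1/3) = 0.05266 m.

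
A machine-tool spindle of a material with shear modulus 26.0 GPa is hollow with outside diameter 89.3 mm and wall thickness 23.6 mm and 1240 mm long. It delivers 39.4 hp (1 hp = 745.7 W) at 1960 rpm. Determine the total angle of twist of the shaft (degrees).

0.0659°

ω = 2π·1960/60 = 205.3 rad/s, so T = P/ω = 39.4×745.7 / 205.3 = 143.1 N·m.
J = π(d_o⁴ − d_i⁴)/32 = π(0.0893⁴ − 0.0421⁴)/32 = 5.935×10^-6 m⁴.
θ = T·L/(G·J) = 143.1 × 1.24 / (26.0×10⁹ × 5.935×10^-6) = 1.150×10^-3 rad.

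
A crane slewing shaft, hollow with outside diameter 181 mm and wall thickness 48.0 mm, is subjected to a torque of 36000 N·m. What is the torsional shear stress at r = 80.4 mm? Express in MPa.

J = π(d_o⁴ − d_i⁴)/32 = π(0.181⁴ − 0.0850⁴)/32 = 1.002×10^-4 m⁴.
Shear stress varies linearly with radius: τ = T·r/J = 36000 × 0.0804 / 1.002×10^-4 = 2.887×10^7 Pa.

28.9 MPa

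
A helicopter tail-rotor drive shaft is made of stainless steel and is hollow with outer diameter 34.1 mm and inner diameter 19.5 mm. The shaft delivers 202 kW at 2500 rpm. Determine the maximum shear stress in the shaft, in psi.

16100 psi

ω = 2π·2500/60 = 261.8 rad/s, so T = P/ω = 202×10³ / 261.8 = 771.6 N·m.
J = π(d_o⁴ − d_i⁴)/32 = π(0.0341⁴ − 0.0195⁴)/32 = 1.185×10^-7 m⁴.
τ_max = T·r/J = 771.6 × 0.0170 / 1.185×10^-7 = 1.110×10^8 Pa.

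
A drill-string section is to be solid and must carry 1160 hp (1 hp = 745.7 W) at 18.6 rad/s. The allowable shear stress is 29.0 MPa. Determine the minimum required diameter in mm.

ω = 18.6 rad/s, so T = P/ω = 1160×745.7 / 18.60 = 46510 N·m.
For a solid shaft τ_max = 16T/(πd³), so d = (16T/(π τ_allow))^(1/3) = (16·46510/(π·2.90×10^7))^(1/3) = 0.2014 m.

201 mm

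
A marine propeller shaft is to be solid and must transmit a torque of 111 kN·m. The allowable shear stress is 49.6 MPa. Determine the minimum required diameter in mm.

For a solid shaft τ_max = 16T/(πd³), so d = (16T/(π τ_allow))^(1/3) = (16·111000/(π·4.96×10^7))^(1/3) = 0.2250 m.

225 mm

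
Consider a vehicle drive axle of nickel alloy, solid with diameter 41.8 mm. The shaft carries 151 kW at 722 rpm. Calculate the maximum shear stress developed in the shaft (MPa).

ω = 2π·722/60 = 75.61 rad/s, so T = P/ω = 151×10³ / 75.61 = 1997 N·m.
J = πd⁴/32 = π(0.0418)⁴/32 = 2.997×10^-7 m⁴.
τ_max = T·r/J = 1997 × 0.0209 / 2.997×10^-7 = 1.393×10^8 Pa.

139 MPa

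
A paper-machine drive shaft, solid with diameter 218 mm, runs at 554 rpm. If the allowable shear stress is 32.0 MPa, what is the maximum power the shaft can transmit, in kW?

J = πd⁴/32 = π(0.218)⁴/32 = 2.217×10^-4 m⁴.
T_max = τ_allow·J/r = 3.20×10^7 × 2.217×10^-4 / 0.109 = 65100 N·m.
ω = 2π·554/60 = 58.01 rad/s, so P_max = T_max·ω = 3.776×10^6 W.

3780 kW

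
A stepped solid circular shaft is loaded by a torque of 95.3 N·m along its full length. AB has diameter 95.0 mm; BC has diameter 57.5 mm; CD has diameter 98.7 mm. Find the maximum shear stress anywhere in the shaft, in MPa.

Under the same torque, τ_max = 16T/(πd³) is largest where d is smallest — segment BC (d = 57.5 mm).
τ_max = 16·95.30/(π·(0.0575)³) = 2.553×10^6 Pa.

2.55 MPa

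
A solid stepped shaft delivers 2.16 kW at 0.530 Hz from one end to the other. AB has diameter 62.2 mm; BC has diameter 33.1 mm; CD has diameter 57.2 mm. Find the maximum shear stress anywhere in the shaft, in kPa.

91100 kPa

ω = 2π·0.530 = 3.330 rad/s, so T = P/ω = 2.16×10³ / 3.330 = 648.6 N·m.
Under the same torque, τ_max = 16T/(πd³) is largest where d is smallest — segment BC (d = 33.1 mm).
τ_max = 16·648.6/(π·(0.0331)³) = 9.109×10^7 Pa.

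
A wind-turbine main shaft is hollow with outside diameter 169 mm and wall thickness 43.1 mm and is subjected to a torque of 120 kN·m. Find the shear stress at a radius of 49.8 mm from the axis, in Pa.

7.92e7 Pa

J = π(d_o⁴ − d_i⁴)/32 = π(0.169⁴ − 0.0828⁴)/32 = 7.547×10^-5 m⁴.
Shear stress varies linearly with radius: τ = T·r/J = 120000 × 0.0498 / 7.547×10^-5 = 7.918×10^7 Pa.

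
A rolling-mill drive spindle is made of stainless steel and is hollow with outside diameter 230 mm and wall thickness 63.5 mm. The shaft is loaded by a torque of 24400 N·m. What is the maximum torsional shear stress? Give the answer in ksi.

1.54 ksi

J = π(d_o⁴ − d_i⁴)/32 = π(0.230⁴ − 0.103⁴)/32 = 2.637×10^-4 m⁴.
τ_max = T·r/J = 24400 × 0.115 / 2.637×10^-4 = 1.064×10^7 Pa.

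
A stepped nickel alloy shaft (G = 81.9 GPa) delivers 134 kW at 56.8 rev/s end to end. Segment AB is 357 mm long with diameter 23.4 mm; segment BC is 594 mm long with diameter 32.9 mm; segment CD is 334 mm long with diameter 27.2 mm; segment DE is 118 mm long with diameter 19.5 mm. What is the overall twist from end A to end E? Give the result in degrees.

8.36°

ω = 2π·56.8 = 356.9 rad/s, so T = P/ω = 134×10³ / 356.9 = 375.5 N·m.
J_AB = π(0.0234)⁴/32 = 2.94×10^-8 m⁴; J_BC = π(0.0329)⁴/32 = 1.15×10^-7 m⁴; J_CD = π(0.0272)⁴/32 = 5.37×10^-8 m⁴; J_DE = π(0.0195)⁴/32 = 1.42×10^-8 m⁴.
θ = (T/G)·Σ L_i/J_i = (375.5/81.9×10⁹)·(0.357/2.94×10^-8 + 0.594/1.15×10^-7 + 0.334/5.37×10^-8 + 0.118/1.42×10^-8) = 0.1459 rad.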